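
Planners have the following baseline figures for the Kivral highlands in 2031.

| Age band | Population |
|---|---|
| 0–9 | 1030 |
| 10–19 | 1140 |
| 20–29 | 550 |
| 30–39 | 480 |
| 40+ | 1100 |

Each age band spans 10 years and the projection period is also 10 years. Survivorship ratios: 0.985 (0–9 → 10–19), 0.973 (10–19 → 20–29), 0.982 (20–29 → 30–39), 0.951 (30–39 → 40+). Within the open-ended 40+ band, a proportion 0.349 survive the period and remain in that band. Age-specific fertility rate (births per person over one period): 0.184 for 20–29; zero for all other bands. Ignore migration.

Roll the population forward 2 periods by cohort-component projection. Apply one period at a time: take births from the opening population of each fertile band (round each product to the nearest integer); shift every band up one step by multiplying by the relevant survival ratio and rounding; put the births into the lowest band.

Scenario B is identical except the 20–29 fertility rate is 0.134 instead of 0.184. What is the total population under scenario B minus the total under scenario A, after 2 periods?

-81

Numbering the groups 1..5 from youngest to oldest:
Period 1:
Births: 550 × 0.184 = 101
Group 2: 1030 × 0.985 = 1015
Group 3: 1140 × 0.973 = 1109
Group 4: 550 × 0.982 = 540
Group 5: 480 × 0.951 + 1100 × 0.349 = 456 + 384 = 840
Giving 101 / 1015 / 1109 / 540 / 840.
Period 2:
Births: 1109 × 0.184 = 204
Group 2: 101 × 0.985 = 99
Group 3: 1015 × 0.973 = 988
Group 4: 1109 × 0.982 = 1089
Group 5: 540 × 0.951 + 840 × 0.349 = 514 + 293 = 807
Giving 204 / 99 / 988 / 1089 / 807.
Scenario A total after 2 periods: 3187
Scenario B projection —
Period 1:
Births: 550 × 0.134 = 74
Group 2: 1030 × 0.985 = 1015
Group 3: 1140 × 0.973 = 1109
Group 4: 550 × 0.982 = 540
Group 5: 480 × 0.951 + 1100 × 0.349 = 456 + 384 = 840
Giving 74 / 1015 / 1109 / 540 / 840.
Period 2:
Births: 1109 × 0.134 = 149
Group 2: 74 × 0.985 = 73
Group 3: 1015 × 0.973 = 988
Group 4: 1109 × 0.982 = 1089
Group 5: 540 × 0.951 + 840 × 0.349 = 514 + 293 = 807
Giving 149 / 73 / 988 / 1089 / 807.
Scenario B total after 2 periods: 3106
Difference B − A = 3106 − 3187 = -81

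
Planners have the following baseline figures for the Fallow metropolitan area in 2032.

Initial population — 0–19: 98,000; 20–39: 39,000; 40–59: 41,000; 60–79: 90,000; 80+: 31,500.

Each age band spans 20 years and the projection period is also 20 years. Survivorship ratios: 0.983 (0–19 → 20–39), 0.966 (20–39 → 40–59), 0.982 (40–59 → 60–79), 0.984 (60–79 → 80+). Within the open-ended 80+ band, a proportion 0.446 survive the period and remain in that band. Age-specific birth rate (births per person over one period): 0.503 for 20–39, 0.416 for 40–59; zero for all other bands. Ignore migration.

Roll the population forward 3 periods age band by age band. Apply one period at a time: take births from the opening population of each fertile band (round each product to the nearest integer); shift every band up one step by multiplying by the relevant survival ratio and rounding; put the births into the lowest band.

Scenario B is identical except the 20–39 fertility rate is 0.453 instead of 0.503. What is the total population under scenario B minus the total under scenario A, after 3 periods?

Period 1:
Births: 39000 × 0.503 = 19617, 41000 × 0.416 = 17056 → 36673
20–39: 98000 × 0.983 = 96334
40–59: 39000 × 0.966 = 37674
60–79: 41000 × 0.982 = 40262
80+: 90000 × 0.984 + 31500 × 0.446 = 88560 + 14049 = 102609
→ [36673, 96334, 37674, 40262, 102609]
Period 2:
Births: 96334 × 0.503 = 48456, 37674 × 0.416 = 15672 → 64128
20–39: 36673 × 0.983 = 36050
40–59: 96334 × 0.966 = 93059
60–79: 37674 × 0.982 = 36996
80+: 40262 × 0.984 + 102609 × 0.446 = 39618 + 45764 = 85382
→ [64128, 36050, 93059, 36996, 85382]
Period 3:
Births: 36050 × 0.503 = 18133, 93059 × 0.416 = 38713 → 56846
20–39: 64128 × 0.983 = 63038
40–59: 36050 × 0.966 = 34824
60–79: 93059 × 0.982 = 91384
80+: 36996 × 0.984 + 85382 × 0.446 = 36404 + 38080 = 74484
→ [56846, 63038, 34824, 91384, 74484]
Scenario A total after 3 periods: 320576
Scenario B projection —
Period 1:
Births: 39000 × 0.453 = 17667, 41000 × 0.416 = 17056 → 34723
20–39: 98000 × 0.983 = 96334
40–59: 39000 × 0.966 = 37674
60–79: 41000 × 0.982 = 40262
80+: 90000 × 0.984 + 31500 × 0.446 = 88560 + 14049 = 102609
→ [34723, 96334, 37674, 40262, 102609]
Period 2:
Births: 96334 × 0.453 = 43639, 37674 × 0.416 = 15672 → 59311
20–39: 34723 × 0.983 = 34133
40–59: 96334 × 0.966 = 93059
60–79: 37674 × 0.982 = 36996
80+: 40262 × 0.984 + 102609 × 0.446 = 39618 + 45764 = 85382
→ [59311, 34133, 93059, 36996, 85382]
Period 3:
Births: 34133 × 0.453 = 15462, 93059 × 0.416 = 38713 → 54175
20–39: 59311 × 0.983 = 58303
40–59: 34133 × 0.966 = 32972
60–79: 93059 × 0.982 = 91384
80+: 36996 × 0.984 + 85382 × 0.446 = 36404 + 38080 = 74484
→ [54175, 58303, 32972, 91384, 74484]
Scenario B total after 3 periods: 311318
Difference B − A = 311318 − 320576 = -9258

-9258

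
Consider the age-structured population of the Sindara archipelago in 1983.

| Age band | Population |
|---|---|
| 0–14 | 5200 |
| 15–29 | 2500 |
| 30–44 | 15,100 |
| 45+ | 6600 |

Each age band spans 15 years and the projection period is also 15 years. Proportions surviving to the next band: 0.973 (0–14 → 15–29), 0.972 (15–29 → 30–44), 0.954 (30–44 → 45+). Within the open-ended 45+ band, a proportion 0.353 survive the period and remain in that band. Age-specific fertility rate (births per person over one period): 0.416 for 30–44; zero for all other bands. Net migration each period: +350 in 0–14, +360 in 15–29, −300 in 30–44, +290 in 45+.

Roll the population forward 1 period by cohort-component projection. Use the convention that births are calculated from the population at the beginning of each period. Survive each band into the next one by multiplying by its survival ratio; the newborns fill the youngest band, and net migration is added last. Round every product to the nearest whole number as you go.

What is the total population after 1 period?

— Period 1 —
Births: 15100 × 0.416 = 6282
15–29: 5200 × 0.973 = 5060
30–44: 2500 × 0.972 = 2430
45+: 15100 × 0.954 + 6600 × 0.353 = 14405 + 2330 = 16735
Net migration: 0–14 + 350 → 6632; 15–29 + 360 → 5420; 30–44 − 300 → 2130; 45+ + 290 → 17025
Population now: 0–14=6632, 15–29=5420, 30–44=2130, 45+=17025
Total after period 1: 6632 + 5420 + 2130 + 17025 = 31207

31207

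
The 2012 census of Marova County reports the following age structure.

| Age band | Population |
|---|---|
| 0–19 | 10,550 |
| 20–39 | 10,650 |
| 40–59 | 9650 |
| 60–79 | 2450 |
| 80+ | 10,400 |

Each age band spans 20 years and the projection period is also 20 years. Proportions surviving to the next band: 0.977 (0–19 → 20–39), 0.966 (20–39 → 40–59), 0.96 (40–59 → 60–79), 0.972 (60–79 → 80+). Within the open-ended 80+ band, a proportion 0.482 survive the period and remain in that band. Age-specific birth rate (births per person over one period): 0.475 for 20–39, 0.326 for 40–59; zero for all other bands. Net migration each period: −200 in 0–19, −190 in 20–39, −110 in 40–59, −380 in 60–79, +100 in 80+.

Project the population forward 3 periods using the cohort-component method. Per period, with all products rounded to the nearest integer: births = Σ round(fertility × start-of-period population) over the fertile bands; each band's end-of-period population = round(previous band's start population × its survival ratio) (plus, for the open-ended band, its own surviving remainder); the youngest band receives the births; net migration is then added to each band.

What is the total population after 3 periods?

45464

(Bands numbered youngest = 1 to oldest = 5.)
[period 1]
Births: 10650 × 0.475 = 5059 ; 9650 × 0.326 = 3146 → total 8205
Band 2: 10550 × 0.977 = 10307
Band 3: 10650 × 0.966 = 10288
Band 4: 9650 × 0.96 = 9264
Band 5: 2450 × 0.972 + 10400 × 0.482 = 2381 + 5013 = 7394
Net migration: Band 1 − 200 → 8005; Band 2 − 190 → 10117; Band 3 − 110 → 10178; Band 4 − 380 → 8884; Band 5 + 100 → 7494
Population now: 0–19=8005, 20–39=10117, 40–59=10178, 60–79=8884, 80+=7494
[period 2]
Births: 10117 × 0.475 = 4806 ; 10178 × 0.326 = 3318 → total 8124
Band 2: 8005 × 0.977 = 7821
Band 3: 10117 × 0.966 = 9773
Band 4: 10178 × 0.96 = 9771
Band 5: 8884 × 0.972 + 7494 × 0.482 = 8635 + 3612 = 12247
Net migration: Band 1 − 200 → 7924; Band 2 − 190 → 7631; Band 3 − 110 → 9663; Band 4 − 380 → 9391; Band 5 + 100 → 12347
Population now: 0–19=7924, 20–39=7631, 40–59=9663, 60–79=9391, 80+=12347
[period 3]
Births: 7631 × 0.475 = 3625 ; 9663 × 0.326 = 3150 → total 6775
Band 2: 7924 × 0.977 = 7742
Band 3: 7631 × 0.966 = 7372
Band 4: 9663 × 0.96 = 9276
Band 5: 9391 × 0.972 + 12347 × 0.482 = 9128 + 5951 = 15079
Net migration: Band 1 − 200 → 6575; Band 2 − 190 → 7552; Band 3 − 110 → 7262; Band 4 − 380 → 8896; Band 5 + 100 → 15179
Population now: 0–19=6575, 20–39=7552, 40–59=7262, 60–79=8896, 80+=15179
Total after period 3: 6575 + 7552 + 7262 + 8896 + 15179 = 45464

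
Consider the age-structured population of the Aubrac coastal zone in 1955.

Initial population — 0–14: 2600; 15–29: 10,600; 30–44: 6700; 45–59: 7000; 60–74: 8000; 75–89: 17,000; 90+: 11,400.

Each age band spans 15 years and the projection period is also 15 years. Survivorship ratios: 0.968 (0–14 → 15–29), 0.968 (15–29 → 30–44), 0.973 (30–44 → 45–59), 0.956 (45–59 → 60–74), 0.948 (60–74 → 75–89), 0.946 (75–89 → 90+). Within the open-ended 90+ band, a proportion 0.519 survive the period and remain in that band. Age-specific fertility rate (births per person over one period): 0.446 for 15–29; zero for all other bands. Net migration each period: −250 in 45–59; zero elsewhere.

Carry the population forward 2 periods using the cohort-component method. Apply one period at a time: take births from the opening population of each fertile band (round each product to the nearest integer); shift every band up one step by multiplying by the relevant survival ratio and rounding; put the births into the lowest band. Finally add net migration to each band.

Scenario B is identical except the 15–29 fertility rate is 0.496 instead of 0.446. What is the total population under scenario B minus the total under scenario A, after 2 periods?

Call the groups 1 to 7, youngest first.
After projecting period 1:
Births: 10600 * 0.446 = 4728
Group 2: 2600 * 0.968 = 2517
Group 3: 10600 * 0.968 = 10261
Group 4: 6700 * 0.973 = 6519
Group 5: 7000 * 0.956 = 6692
Group 6: 8000 * 0.948 = 7584
Group 7: 17000 * 0.946 + 11400 * 0.519 = 16082 + 5917 = 21999
Net migration: Group 4 − 250 → 6269
End of period: [4728, 2517, 10261, 6269, 6692, 7584, 21999]
After projecting period 2:
Births: 2517 * 0.446 = 1123
Group 2: 4728 * 0.968 = 4577
Group 3: 2517 * 0.968 = 2436
Group 4: 10261 * 0.973 = 9984
Group 5: 6269 * 0.956 = 5993
Group 6: 6692 * 0.948 = 6344
Group 7: 7584 * 0.946 + 21999 * 0.519 = 7174 + 11417 = 18591
Net migration: Group 4 − 250 → 9734
End of period: [1123, 4577, 2436, 9734, 5993, 6344, 18591]
Scenario A total after 2 periods: 48798
Scenario B projection —
After projecting period 1:
Births: 10600 * 0.496 = 5258
Group 2: 2600 * 0.968 = 2517
Group 3: 10600 * 0.968 = 10261
Group 4: 6700 * 0.973 = 6519
Group 5: 7000 * 0.956 = 6692
Group 6: 8000 * 0.948 = 7584
Group 7: 17000 * 0.946 + 11400 * 0.519 = 16082 + 5917 = 21999
Net migration: Group 4 − 250 → 6269
End of period: [5258, 2517, 10261, 6269, 6692, 7584, 21999]
After projecting period 2:
Births: 2517 * 0.496 = 1248
Group 2: 5258 * 0.968 = 5090
Group 3: 2517 * 0.968 = 2436
Group 4: 10261 * 0.973 = 9984
Group 5: 6269 * 0.956 = 5993
Group 6: 6692 * 0.948 = 6344
Group 7: 7584 * 0.946 + 21999 * 0.519 = 7174 + 11417 = 18591
Net migration: Group 4 − 250 → 9734
End of period: [1248, 5090, 2436, 9734, 5993, 6344, 18591]
Scenario B total after 2 periods: 49436
Difference B − A = 49436 − 48798 = 638

638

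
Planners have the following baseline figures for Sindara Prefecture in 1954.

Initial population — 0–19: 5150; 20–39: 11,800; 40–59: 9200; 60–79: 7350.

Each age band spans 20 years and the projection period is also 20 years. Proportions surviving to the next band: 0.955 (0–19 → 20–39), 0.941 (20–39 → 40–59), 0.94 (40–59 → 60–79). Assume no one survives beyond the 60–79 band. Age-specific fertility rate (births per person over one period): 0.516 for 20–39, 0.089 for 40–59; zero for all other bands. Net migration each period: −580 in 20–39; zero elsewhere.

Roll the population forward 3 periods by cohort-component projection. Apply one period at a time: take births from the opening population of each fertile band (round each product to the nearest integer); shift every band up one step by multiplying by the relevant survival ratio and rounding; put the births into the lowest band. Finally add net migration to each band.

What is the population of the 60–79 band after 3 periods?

3837

(Groups numbered youngest = 1 to oldest = 4.)
After projecting period 1:
Births: 11800 × 0.516 = 6089 ; 9200 × 0.089 = 819 → total 6908
Group 2: 5150 × 0.955 = 4918
Group 3: 11800 × 0.941 = 11104
Group 4: 9200 × 0.94 = 8648
Net migration: Group 2 − 580 → 4338
→ [6908, 4338, 11104, 8648]
After projecting period 2:
Births: 4338 × 0.516 = 2238 ; 11104 × 0.089 = 988 → total 3226
Group 2: 6908 × 0.955 = 6597
Group 3: 4338 × 0.941 = 4082
Group 4: 11104 × 0.94 = 10438
Net migration: Group 2 − 580 → 6017
→ [3226, 6017, 4082, 10438]
After projecting period 3:
Births: 6017 × 0.516 = 3105 ; 4082 × 0.089 = 363 → total 3468
Group 2: 3226 × 0.955 = 3081
Group 3: 6017 × 0.941 = 5662
Group 4: 4082 × 0.94 = 3837
Net migration: Group 2 − 580 → 2501
→ [3468, 2501, 5662, 3837]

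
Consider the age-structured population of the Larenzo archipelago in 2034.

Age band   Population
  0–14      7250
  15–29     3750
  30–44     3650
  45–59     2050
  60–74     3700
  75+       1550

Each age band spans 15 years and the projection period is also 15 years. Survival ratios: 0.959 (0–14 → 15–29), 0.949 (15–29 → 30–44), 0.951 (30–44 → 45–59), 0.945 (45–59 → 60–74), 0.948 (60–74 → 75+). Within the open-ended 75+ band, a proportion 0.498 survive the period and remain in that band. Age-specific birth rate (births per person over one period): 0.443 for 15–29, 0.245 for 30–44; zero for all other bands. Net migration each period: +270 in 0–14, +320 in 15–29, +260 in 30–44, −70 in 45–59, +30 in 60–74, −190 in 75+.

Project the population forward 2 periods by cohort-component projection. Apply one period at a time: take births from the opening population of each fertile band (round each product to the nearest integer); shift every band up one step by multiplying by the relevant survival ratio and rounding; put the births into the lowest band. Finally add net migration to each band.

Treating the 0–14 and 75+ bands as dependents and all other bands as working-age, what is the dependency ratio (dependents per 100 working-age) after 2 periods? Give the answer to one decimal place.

47.9

Let band 1 be 0–14 through band 6 = 75+.
Period 1.
Births: 3750 × 0.443 = 1661, 3650 × 0.245 = 894 → 2555
Band 2: 7250 × 0.959 = 6953
Band 3: 3750 × 0.949 = 3559
Band 4: 3650 × 0.951 = 3471
Band 5: 2050 × 0.945 = 1937
Band 6: 3700 × 0.948 + 1550 × 0.498 = 3508 + 772 = 4280
Net migration: Band 1 + 270 → 2825; Band 2 + 320 → 7273; Band 3 + 260 → 3819; Band 4 − 70 → 3401; Band 5 + 30 → 1967; Band 6 − 190 → 4090
End of period: [2825, 7273, 3819, 3401, 1967, 4090]
Period 2.
Births: 7273 × 0.443 = 3222, 3819 × 0.245 = 936 → 4158
Band 2: 2825 × 0.959 = 2709
Band 3: 7273 × 0.949 = 6902
Band 4: 3819 × 0.951 = 3632
Band 5: 3401 × 0.945 = 3214
Band 6: 1967 × 0.948 + 4090 × 0.498 = 1865 + 2037 = 3902
Net migration: Band 1 + 270 → 4428; Band 2 + 320 → 3029; Band 3 + 260 → 7162; Band 4 − 70 → 3562; Band 5 + 30 → 3244; Band 6 − 190 → 3712
End of period: [4428, 3029, 7162, 3562, 3244, 3712]
Dependents (band 0–14 + band 75+) = 4428 + 3712 = 8140; working-age = 16997; ratio = 8140/16997 × 100 = 47.9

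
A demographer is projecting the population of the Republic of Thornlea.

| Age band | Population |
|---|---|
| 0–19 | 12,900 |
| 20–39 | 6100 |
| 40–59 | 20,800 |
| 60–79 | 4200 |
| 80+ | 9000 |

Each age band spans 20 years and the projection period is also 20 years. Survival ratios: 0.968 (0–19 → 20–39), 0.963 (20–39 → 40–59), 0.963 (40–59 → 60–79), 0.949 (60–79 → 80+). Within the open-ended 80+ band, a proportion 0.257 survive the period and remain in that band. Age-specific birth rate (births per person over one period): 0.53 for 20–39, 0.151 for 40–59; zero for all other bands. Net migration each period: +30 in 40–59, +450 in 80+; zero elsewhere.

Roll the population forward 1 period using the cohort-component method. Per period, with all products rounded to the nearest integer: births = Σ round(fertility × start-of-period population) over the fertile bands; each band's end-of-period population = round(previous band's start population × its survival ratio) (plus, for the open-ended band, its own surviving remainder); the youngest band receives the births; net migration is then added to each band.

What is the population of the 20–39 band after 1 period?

— Period 1 —
Births: 6100 × 0.53 = 3233  |  20800 × 0.151 = 3141 → total 6374
20–39: 12900 × 0.968 = 12487
40–59: 6100 × 0.963 = 5874
60–79: 20800 × 0.963 = 20030
80+: 4200 × 0.949 + 9000 × 0.257 = 3986 + 2313 = 6299
Net migration: 40–59 + 30 → 5904; 80+ + 450 → 6749
→ [6374, 12487, 5904, 20030, 6749]

12487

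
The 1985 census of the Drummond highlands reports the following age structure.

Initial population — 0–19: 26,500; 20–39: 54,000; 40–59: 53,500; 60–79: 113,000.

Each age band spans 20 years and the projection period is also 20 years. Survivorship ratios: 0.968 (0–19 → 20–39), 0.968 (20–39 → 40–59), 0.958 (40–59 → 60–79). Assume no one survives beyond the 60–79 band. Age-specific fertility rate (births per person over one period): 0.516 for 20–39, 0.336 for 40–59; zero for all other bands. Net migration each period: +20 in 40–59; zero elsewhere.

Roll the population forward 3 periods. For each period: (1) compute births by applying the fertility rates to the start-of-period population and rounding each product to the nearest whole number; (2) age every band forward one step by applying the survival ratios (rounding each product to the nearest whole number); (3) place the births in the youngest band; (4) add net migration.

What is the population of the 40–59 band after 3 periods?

[period 1]
Births: 54000 × 0.516 = 27864, 53500 × 0.336 = 17976 → 45840
20–39: 26500 × 0.968 = 25652
40–59: 54000 × 0.968 = 52272
60–79: 53500 × 0.958 = 51253
Net migration: 40–59 + 20 → 52292
Giving 45840 / 25652 / 52292 / 51253.
[period 2]
Births: 25652 × 0.516 = 13236, 52292 × 0.336 = 17570 → 30806
20–39: 45840 × 0.968 = 44373
40–59: 25652 × 0.968 = 24831
60–79: 52292 × 0.958 = 50096
Net migration: 40–59 + 20 → 24851
Giving 30806 / 44373 / 24851 / 50096.
[period 3]
Births: 44373 × 0.516 = 22896, 24851 × 0.336 = 8350 → 31246
20–39: 30806 × 0.968 = 29820
40–59: 44373 × 0.968 = 42953
60–79: 24851 × 0.958 = 23807
Net migration: 40–59 + 20 → 42973
Giving 31246 / 29820 / 42973 / 23807.

42973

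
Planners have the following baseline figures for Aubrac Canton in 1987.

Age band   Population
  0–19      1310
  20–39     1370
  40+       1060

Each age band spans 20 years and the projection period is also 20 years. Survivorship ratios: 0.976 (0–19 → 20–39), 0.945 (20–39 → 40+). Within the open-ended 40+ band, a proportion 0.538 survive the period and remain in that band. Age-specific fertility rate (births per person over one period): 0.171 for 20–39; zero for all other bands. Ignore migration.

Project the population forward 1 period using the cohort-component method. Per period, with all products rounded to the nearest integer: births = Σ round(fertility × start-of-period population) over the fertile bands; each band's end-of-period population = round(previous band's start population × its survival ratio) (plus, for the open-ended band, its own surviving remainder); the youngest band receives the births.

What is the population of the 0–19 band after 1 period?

(Bands numbered youngest = 1 to oldest = 3.)
— Period 1 —
Births: 1370 × 0.171 = 234
Band 2: 1310 × 0.976 = 1279
Band 3: 1370 × 0.945 + 1060 × 0.538 = 1295 + 570 = 1865
Giving 234 / 1279 / 1865.

234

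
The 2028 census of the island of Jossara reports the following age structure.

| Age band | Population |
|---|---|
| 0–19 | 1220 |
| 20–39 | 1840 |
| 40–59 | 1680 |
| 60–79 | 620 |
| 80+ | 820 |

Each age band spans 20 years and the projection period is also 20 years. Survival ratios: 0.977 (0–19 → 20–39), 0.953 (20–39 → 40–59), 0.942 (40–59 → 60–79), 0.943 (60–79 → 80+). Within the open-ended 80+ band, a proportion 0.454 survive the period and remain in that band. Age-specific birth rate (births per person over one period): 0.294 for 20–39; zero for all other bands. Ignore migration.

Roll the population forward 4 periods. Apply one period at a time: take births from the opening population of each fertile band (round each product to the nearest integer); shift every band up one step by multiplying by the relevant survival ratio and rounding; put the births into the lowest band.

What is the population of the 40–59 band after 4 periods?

326

(Bands numbered youngest = 1 to oldest = 5.)
Period 1.
Births: 1840 × 0.294 = 541
Band 2: 1220 × 0.977 = 1192
Band 3: 1840 × 0.953 = 1754
Band 4: 1680 × 0.942 = 1583
Band 5: 620 × 0.943 + 820 × 0.454 = 585 + 372 = 957
End of period: [541, 1192, 1754, 1583, 957]
Period 2.
Births: 1192 × 0.294 = 350
Band 2: 541 × 0.977 = 529
Band 3: 1192 × 0.953 = 1136
Band 4: 1754 × 0.942 = 1652
Band 5: 1583 × 0.943 + 957 × 0.454 = 1493 + 434 = 1927
End of period: [350, 529, 1136, 1652, 1927]
Period 3.
Births: 529 × 0.294 = 156
Band 2: 350 × 0.977 = 342
Band 3: 529 × 0.953 = 504
Band 4: 1136 × 0.942 = 1070
Band 5: 1652 × 0.943 + 1927 × 0.454 = 1558 + 875 = 2433
End of period: [156, 342, 504, 1070, 2433]
Period 4.
Births: 342 × 0.294 = 101
Band 2: 156 × 0.977 = 152
Band 3: 342 × 0.953 = 326
Band 4: 504 × 0.942 = 475
Band 5: 1070 × 0.943 + 2433 × 0.454 = 1009 + 1105 = 2114
End of period: [101, 152, 326, 475, 2114]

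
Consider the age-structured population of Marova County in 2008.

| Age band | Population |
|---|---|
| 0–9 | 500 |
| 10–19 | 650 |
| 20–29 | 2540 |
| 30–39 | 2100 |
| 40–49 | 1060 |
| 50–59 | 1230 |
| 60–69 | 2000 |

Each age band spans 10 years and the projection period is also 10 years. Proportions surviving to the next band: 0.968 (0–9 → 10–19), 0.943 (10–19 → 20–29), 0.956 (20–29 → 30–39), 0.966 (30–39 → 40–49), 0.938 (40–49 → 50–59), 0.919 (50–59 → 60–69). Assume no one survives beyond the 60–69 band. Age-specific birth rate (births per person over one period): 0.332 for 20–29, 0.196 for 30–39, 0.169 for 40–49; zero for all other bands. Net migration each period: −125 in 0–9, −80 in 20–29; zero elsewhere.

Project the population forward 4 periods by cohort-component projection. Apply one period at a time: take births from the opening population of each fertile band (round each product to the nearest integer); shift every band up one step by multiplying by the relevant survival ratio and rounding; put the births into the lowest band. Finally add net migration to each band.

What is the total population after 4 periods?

Period 1.
Births: 2540 × 0.332 = 843 ; 2100 × 0.196 = 412 ; 1060 × 0.169 = 179 ⇒ total 1434
10–19: 500 × 0.968 = 484
20–29: 650 × 0.943 = 613
30–39: 2540 × 0.956 = 2428
40–49: 2100 × 0.966 = 2029
50–59: 1060 × 0.938 = 994
60–69: 1230 × 0.919 = 1130
Net migration: 0–9 − 125 → 1309; 20–29 − 80 → 533
End of period: [1309, 484, 533, 2428, 2029, 994, 1130]
Period 2.
Births: 533 × 0.332 = 177 ; 2428 × 0.196 = 476 ; 2029 × 0.169 = 343 ⇒ total 996
10–19: 1309 × 0.968 = 1267
20–29: 484 × 0.943 = 456
30–39: 533 × 0.956 = 510
40–49: 2428 × 0.966 = 2345
50–59: 2029 × 0.938 = 1903
60–69: 994 × 0.919 = 913
Net migration: 0–9 − 125 → 871; 20–29 − 80 → 376
End of period: [871, 1267, 376, 510, 2345, 1903, 913]
Period 3.
Births: 376 × 0.332 = 125 ; 510 × 0.196 = 100 ; 2345 × 0.169 = 396 ⇒ total 621
10–19: 871 × 0.968 = 843
20–29: 1267 × 0.943 = 1195
30–39: 376 × 0.956 = 359
40–49: 510 × 0.966 = 493
50–59: 2345 × 0.938 = 2200
60–69: 1903 × 0.919 = 1749
Net migration: 0–9 − 125 → 496; 20–29 − 80 → 1115
End of period: [496, 843, 1115, 359, 493, 2200, 1749]
Period 4.
Births: 1115 × 0.332 = 370 ; 359 × 0.196 = 70 ; 493 × 0.169 = 83 ⇒ total 523
10–19: 496 × 0.968 = 480
20–29: 843 × 0.943 = 795
30–39: 1115 × 0.956 = 1066
40–49: 359 × 0.966 = 347
50–59: 493 × 0.938 = 462
60–69: 2200 × 0.919 = 2022
Net migration: 0–9 − 125 → 398; 20–29 − 80 → 715
End of period: [398, 480, 715, 1066, 347, 462, 2022]
Total after period 4: 398 + 480 + 715 + 1066 + 347 + 462 + 2022 = 5490

5490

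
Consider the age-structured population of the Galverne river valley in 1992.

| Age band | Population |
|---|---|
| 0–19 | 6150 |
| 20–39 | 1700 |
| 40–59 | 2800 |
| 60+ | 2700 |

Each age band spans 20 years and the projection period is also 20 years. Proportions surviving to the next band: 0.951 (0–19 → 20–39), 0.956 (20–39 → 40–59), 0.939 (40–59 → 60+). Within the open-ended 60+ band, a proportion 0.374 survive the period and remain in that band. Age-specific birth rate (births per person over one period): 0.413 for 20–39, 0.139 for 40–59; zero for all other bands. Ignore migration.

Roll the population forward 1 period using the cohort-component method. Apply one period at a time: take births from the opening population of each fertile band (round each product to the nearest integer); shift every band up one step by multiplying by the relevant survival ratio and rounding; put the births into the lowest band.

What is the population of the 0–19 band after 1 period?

1091

Numbering the bands 1..4 from youngest to oldest:
Period 1:
Births: 1700 * 0.413 = 702 ; 2800 * 0.139 = 389 → total 1091
Band 2: 6150 * 0.951 = 5849
Band 3: 1700 * 0.956 = 1625
Band 4: 2800 * 0.939 + 2700 * 0.374 = 2629 + 1010 = 3639
Giving 1091 / 5849 / 1625 / 3639.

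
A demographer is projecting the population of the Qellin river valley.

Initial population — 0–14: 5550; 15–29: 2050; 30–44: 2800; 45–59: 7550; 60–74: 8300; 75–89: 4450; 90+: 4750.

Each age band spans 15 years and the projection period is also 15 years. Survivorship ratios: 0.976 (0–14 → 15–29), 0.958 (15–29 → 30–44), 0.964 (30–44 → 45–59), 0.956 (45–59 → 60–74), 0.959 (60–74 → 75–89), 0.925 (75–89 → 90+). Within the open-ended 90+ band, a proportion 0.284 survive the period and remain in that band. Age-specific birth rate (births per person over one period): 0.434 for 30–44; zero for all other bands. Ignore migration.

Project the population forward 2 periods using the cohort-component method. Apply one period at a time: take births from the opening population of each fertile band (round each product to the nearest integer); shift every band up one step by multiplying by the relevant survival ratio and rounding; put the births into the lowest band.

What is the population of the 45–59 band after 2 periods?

1893

[period 1]
Births: 2800 * 0.434 = 1215
15–29: 5550 * 0.976 = 5417
30–44: 2050 * 0.958 = 1964
45–59: 2800 * 0.964 = 2699
60–74: 7550 * 0.956 = 7218
75–89: 8300 * 0.959 = 7960
90+: 4450 * 0.925 + 4750 * 0.284 = 4116 + 1349 = 5465
Giving 1215 / 5417 / 1964 / 2699 / 7218 / 7960 / 5465.
[period 2]
Births: 1964 * 0.434 = 852
15–29: 1215 * 0.976 = 1186
30–44: 5417 * 0.958 = 5189
45–59: 1964 * 0.964 = 1893
60–74: 2699 * 0.956 = 2580
75–89: 7218 * 0.959 = 6922
90+: 7960 * 0.925 + 5465 * 0.284 = 7363 + 1552 = 8915
Giving 852 / 1186 / 5189 / 1893 / 2580 / 6922 / 8915.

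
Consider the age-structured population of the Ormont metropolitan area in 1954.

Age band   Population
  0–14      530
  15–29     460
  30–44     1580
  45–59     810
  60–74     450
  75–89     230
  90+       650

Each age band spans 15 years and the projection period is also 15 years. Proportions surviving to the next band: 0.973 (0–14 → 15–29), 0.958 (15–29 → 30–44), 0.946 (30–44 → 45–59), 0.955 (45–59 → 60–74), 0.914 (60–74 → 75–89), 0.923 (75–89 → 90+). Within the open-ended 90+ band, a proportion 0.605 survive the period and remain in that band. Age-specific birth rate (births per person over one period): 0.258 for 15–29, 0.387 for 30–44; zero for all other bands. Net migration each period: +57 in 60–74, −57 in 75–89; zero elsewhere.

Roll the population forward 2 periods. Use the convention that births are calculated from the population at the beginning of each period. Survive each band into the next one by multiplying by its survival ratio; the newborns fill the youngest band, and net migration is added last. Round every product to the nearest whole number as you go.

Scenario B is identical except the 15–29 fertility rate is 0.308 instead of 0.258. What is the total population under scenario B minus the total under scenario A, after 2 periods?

49

(Groups numbered youngest = 1 to oldest = 7.)
Period 1:
Births: 460 × 0.258 = 119, 1580 × 0.387 = 611 → 730
Group 2: 530 × 0.973 = 516
Group 3: 460 × 0.958 = 441
Group 4: 1580 × 0.946 = 1495
Group 5: 810 × 0.955 = 774
Group 6: 450 × 0.914 = 411
Group 7: 230 × 0.923 + 650 × 0.605 = 212 + 393 = 605
Net migration: Group 5 + 57 → 831; Group 6 − 57 → 354
Population now: 0–14=730, 15–29=516, 30–44=441, 45–59=1495, 60–74=831, 75–89=354, 90+=605
Period 2:
Births: 516 × 0.258 = 133, 441 × 0.387 = 171 → 304
Group 2: 730 × 0.973 = 710
Group 3: 516 × 0.958 = 494
Group 4: 441 × 0.946 = 417
Group 5: 1495 × 0.955 = 1428
Group 6: 831 × 0.914 = 760
Group 7: 354 × 0.923 + 605 × 0.605 = 327 + 366 = 693
Net migration: Group 5 + 57 → 1485; Group 6 − 57 → 703
Population now: 0–14=304, 15–29=710, 30–44=494, 45–59=417, 60–74=1485, 75–89=703, 90+=693
Scenario A total after 2 periods: 4806
Scenario B projection —
Period 1:
Births: 460 × 0.308 = 142, 1580 × 0.387 = 611 → 753
Group 2: 530 × 0.973 = 516
Group 3: 460 × 0.958 = 441
Group 4: 1580 × 0.946 = 1495
Group 5: 810 × 0.955 = 774
Group 6: 450 × 0.914 = 411
Group 7: 230 × 0.923 + 650 × 0.605 = 212 + 393 = 605
Net migration: Group 5 + 57 → 831; Group 6 − 57 → 354
Population now: 0–14=753, 15–29=516, 30–44=441, 45–59=1495, 60–74=831, 75–89=354, 90+=605
Period 2:
Births: 516 × 0.308 = 159, 441 × 0.387 = 171 → 330
Group 2: 753 × 0.973 = 733
Group 3: 516 × 0.958 = 494
Group 4: 441 × 0.946 = 417
Group 5: 1495 × 0.955 = 1428
Group 6: 831 × 0.914 = 760
Group 7: 354 × 0.923 + 605 × 0.605 = 327 + 366 = 693
Net migration: Group 5 + 57 → 1485; Group 6 − 57 → 703
Population now: 0–14=330, 15–29=733, 30–44=494, 45–59=417, 60–74=1485, 75–89=703, 90+=693
Scenario B total after 2 periods: 4855
Difference B − A = 4855 − 4806 = 49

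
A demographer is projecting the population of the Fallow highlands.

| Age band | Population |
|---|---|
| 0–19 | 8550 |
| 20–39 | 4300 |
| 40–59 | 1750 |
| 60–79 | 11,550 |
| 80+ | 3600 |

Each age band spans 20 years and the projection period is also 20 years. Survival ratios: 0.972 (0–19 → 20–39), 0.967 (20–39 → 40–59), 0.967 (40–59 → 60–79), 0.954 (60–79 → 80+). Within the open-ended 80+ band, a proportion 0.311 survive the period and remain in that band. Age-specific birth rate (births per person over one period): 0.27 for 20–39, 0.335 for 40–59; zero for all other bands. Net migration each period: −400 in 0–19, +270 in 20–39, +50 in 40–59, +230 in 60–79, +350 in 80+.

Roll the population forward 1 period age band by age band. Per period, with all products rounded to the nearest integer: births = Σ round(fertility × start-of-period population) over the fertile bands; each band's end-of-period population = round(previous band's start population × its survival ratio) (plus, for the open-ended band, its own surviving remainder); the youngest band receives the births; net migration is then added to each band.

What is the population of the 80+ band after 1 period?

12489

Let band 1 be 0–19 through band 5 = 80+.
Period 1.
Births: 4300 × 0.27 = 1161, 1750 × 0.335 = 586 → 1747
Band 2: 8550 × 0.972 = 8311
Band 3: 4300 × 0.967 = 4158
Band 4: 1750 × 0.967 = 1692
Band 5: 11550 × 0.954 + 3600 × 0.311 = 11019 + 1120 = 12139
Net migration: Band 1 − 400 → 1347; Band 2 + 270 → 8581; Band 3 + 50 → 4208; Band 4 + 230 → 1922; Band 5 + 350 → 12489
End of period: [1347, 8581, 4208, 1922, 12489]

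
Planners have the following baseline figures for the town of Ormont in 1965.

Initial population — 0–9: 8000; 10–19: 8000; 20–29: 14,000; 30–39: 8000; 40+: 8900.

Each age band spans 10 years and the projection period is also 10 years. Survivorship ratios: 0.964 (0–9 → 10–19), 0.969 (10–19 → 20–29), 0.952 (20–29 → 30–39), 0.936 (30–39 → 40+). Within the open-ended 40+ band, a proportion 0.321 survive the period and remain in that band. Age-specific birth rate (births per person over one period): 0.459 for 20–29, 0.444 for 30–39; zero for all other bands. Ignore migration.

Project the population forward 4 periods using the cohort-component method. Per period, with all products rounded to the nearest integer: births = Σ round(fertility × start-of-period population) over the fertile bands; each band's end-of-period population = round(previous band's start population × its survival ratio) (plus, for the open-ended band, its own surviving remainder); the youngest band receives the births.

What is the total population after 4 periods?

42133

(Bands numbered youngest = 1 to oldest = 5.)
— Period 1 —
Births: 14000 × 0.459 = 6426  |  8000 × 0.444 = 3552 — total 9978
Band 2: 8000 × 0.964 = 7712
Band 3: 8000 × 0.969 = 7752
Band 4: 14000 × 0.952 = 13328
Band 5: 8000 × 0.936 + 8900 × 0.321 = 7488 + 2857 = 10345
End of period: [9978, 7712, 7752, 13328, 10345]
— Period 2 —
Births: 7752 × 0.459 = 3558  |  13328 × 0.444 = 5918 — total 9476
Band 2: 9978 × 0.964 = 9619
Band 3: 7712 × 0.969 = 7473
Band 4: 7752 × 0.952 = 7380
Band 5: 13328 × 0.936 + 10345 × 0.321 = 12475 + 3321 = 15796
End of period: [9476, 9619, 7473, 7380, 15796]
— Period 3 —
Births: 7473 × 0.459 = 3430  |  7380 × 0.444 = 3277 — total 6707
Band 2: 9476 × 0.964 = 9135
Band 3: 9619 × 0.969 = 9321
Band 4: 7473 × 0.952 = 7114
Band 5: 7380 × 0.936 + 15796 × 0.321 = 6908 + 5071 = 11979
End of period: [6707, 9135, 9321, 7114, 11979]
— Period 4 —
Births: 9321 × 0.459 = 4278  |  7114 × 0.444 = 3159 — total 7437
Band 2: 6707 × 0.964 = 6466
Band 3: 9135 × 0.969 = 8852
Band 4: 9321 × 0.952 = 8874
Band 5: 7114 × 0.936 + 11979 × 0.321 = 6659 + 3845 = 10504
End of period: [7437, 6466, 8852, 8874, 10504]
Total after period 4: 7437 + 6466 + 8852 + 8874 + 10504 = 42133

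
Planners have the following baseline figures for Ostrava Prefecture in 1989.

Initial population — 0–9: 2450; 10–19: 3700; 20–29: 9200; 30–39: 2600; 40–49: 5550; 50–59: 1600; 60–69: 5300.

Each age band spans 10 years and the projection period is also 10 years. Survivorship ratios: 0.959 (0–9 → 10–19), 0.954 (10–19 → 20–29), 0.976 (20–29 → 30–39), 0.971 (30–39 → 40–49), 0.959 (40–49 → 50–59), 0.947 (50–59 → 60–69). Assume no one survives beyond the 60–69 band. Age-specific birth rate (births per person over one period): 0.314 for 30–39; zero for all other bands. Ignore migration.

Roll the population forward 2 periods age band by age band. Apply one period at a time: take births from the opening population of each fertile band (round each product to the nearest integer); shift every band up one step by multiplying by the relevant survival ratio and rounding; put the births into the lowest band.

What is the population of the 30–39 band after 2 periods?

Period 1:
Births: 2600 × 0.314 = 816
10–19: 2450 × 0.959 = 2350
20–29: 3700 × 0.954 = 3530
30–39: 9200 × 0.976 = 8979
40–49: 2600 × 0.971 = 2525
50–59: 5550 × 0.959 = 5322
60–69: 1600 × 0.947 = 1515
→ [816, 2350, 3530, 8979, 2525, 5322, 1515]
Period 2:
Births: 8979 × 0.314 = 2819
10–19: 816 × 0.959 = 783
20–29: 2350 × 0.954 = 2242
30–39: 3530 × 0.976 = 3445
40–49: 8979 × 0.971 = 8719
50–59: 2525 × 0.959 = 2421
60–69: 5322 × 0.947 = 5040
→ [2819, 783, 2242, 3445, 8719, 2421, 5040]

3445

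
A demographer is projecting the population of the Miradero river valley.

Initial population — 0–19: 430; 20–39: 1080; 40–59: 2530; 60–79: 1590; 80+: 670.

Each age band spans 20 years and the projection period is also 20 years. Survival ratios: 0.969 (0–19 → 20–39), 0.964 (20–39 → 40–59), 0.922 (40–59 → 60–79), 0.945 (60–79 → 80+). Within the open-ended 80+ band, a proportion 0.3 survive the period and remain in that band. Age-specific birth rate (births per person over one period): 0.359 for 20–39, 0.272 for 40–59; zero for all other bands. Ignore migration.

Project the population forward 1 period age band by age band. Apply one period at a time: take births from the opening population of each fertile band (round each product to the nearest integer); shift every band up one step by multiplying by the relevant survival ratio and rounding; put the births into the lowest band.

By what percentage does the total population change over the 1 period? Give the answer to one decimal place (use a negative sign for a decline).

Numbering the bands 1..5 from youngest to oldest:
Period 1:
Births: 1080 * 0.359 = 388 ; 2530 * 0.272 = 688 → total 1076
Band 2: 430 * 0.969 = 417
Band 3: 1080 * 0.964 = 1041
Band 4: 2530 * 0.922 = 2333
Band 5: 1590 * 0.945 + 670 * 0.3 = 1503 + 201 = 1704
→ [1076, 417, 1041, 2333, 1704]
Total: 6300 → 6571; change = 271; percentage change = 4.3%

4.3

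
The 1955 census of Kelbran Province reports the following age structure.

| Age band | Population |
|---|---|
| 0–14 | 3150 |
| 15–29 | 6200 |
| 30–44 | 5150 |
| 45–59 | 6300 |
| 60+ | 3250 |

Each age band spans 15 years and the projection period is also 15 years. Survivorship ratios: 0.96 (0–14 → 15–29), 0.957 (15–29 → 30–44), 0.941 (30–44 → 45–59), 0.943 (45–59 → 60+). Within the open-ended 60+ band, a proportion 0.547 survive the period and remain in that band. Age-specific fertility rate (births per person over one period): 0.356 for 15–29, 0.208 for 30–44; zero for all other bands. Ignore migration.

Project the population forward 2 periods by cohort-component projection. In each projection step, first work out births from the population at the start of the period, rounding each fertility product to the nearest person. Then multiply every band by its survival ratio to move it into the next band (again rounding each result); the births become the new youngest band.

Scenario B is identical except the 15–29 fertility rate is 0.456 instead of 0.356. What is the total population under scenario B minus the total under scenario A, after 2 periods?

897

(Groups numbered youngest = 1 to oldest = 5.)
Period 1:
Births: 6200 × 0.356 = 2207 ; 5150 × 0.208 = 1071 → total 3278
Group 2: 3150 × 0.96 = 3024
Group 3: 6200 × 0.957 = 5933
Group 4: 5150 × 0.941 = 4846
Group 5: 6300 × 0.943 + 3250 × 0.547 = 5941 + 1778 = 7719
End of period: [3278, 3024, 5933, 4846, 7719]
Period 2:
Births: 3024 × 0.356 = 1077 ; 5933 × 0.208 = 1234 → total 2311
Group 2: 3278 × 0.96 = 3147
Group 3: 3024 × 0.957 = 2894
Group 4: 5933 × 0.941 = 5583
Group 5: 4846 × 0.943 + 7719 × 0.547 = 4570 + 4222 = 8792
End of period: [2311, 3147, 2894, 5583, 8792]
Scenario A total after 2 periods: 22727
Scenario B projection —
Period 1:
Births: 6200 × 0.456 = 2827 ; 5150 × 0.208 = 1071 → total 3898
Group 2: 3150 × 0.96 = 3024
Group 3: 6200 × 0.957 = 5933
Group 4: 5150 × 0.941 = 4846
Group 5: 6300 × 0.943 + 3250 × 0.547 = 5941 + 1778 = 7719
End of period: [3898, 3024, 5933, 4846, 7719]
Period 2:
Births: 3024 × 0.456 = 1379 ; 5933 × 0.208 = 1234 → total 2613
Group 2: 3898 × 0.96 = 3742
Group 3: 3024 × 0.957 = 2894
Group 4: 5933 × 0.941 = 5583
Group 5: 4846 × 0.943 + 7719 × 0.547 = 4570 + 4222 = 8792
End of period: [2613, 3742, 2894, 5583, 8792]
Scenario B total after 2 periods: 23624
Difference B − A = 23624 − 22727 = 897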